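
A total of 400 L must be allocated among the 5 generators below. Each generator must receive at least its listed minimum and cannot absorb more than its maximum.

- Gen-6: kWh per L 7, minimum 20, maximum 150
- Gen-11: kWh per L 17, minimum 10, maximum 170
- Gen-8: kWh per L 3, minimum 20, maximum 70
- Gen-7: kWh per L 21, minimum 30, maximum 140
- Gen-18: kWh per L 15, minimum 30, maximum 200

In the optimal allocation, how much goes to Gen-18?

50

Meeting every minimum uses 20+10+20+30+30 = 110 L, leaving 290.
Order the generators by kWh per L: Gen-7 21 > Gen-11 17 > Gen-18 15 > Gen-6 7 > Gen-8 3.
Gen-7 takes 110 more to reach its cap of 140 ; 180 left.
Gen-11 takes 160 more to reach its cap of 170 ; 20 left.
Gen-18 has room for 170 more but only 20 remain, so it gets 50.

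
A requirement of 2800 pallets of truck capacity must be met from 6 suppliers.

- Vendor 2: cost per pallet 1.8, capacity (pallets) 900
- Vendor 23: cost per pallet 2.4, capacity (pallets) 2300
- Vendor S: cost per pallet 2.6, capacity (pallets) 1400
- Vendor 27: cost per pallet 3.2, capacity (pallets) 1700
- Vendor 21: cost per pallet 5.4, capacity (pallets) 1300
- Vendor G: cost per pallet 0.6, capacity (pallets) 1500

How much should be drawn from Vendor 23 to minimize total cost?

400

Use suppliers in increasing cost order.
Take 1500 from Vendor G at 0.6 — need 1300 more.
Take 900 from Vendor 2 at 1.8 — need 400 more.
Take 400 from Vendor 23 at 2.4 to finish.
Vendor S, Vendor 27, Vendor 21: unused.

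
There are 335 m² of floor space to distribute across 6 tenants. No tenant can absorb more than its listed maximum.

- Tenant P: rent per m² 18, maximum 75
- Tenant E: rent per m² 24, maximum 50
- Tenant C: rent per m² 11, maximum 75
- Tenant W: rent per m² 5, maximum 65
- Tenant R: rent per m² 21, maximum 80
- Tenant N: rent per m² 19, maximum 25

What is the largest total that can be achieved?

5680

Highest rent per m² first: Tenant E 24 > Tenant R 21 > Tenant N 19 > Tenant P 18 > Tenant C 11 > Tenant W 5.
Tenant E takes 50 to reach its cap of 50 ; 285 left.
Tenant R takes 80 to reach its cap of 80 ; 205 left.
Tenant N: +25 to 25 (cap) ; 180 left.
Tenant P takes 75 to reach its cap of 75 ; 105 left.
Tenant C: +75 to 75 (cap) ; 30 left.
Only 30 left; Tenant W takes them to reach 30.
Total = 18×75 + 24×50 + 11×75 + 5×30 + 21×80 + 19×25 = 5680.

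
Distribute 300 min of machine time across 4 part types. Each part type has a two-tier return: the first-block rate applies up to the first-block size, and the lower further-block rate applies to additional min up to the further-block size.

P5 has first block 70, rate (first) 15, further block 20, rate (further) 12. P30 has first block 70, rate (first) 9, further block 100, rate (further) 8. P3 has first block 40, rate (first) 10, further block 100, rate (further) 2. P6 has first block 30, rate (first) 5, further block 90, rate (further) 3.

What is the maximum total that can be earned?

Order all 8 blocks by rate: P5/tier1 15 > P5/tier2 12 > P3/tier1 10 > P30/tier1 9 > P30/tier2 8 > P6/tier1 5 > P6/tier2 3 > P3/tier2 2.
P5/tier1 (15): +70 — 230 left.
Fill P5 tier2 block (20 at 12) — 210 left.
P3/tier1 (10): +40 — 170 left.
P30/tier1 (9): +70 — 100 left.
P30 tier2 at 8: fill all 100 — 0 left.
Total = 15×70 + 12×20 + 10×40 + 9×70 + 8×100 = 3120.

3120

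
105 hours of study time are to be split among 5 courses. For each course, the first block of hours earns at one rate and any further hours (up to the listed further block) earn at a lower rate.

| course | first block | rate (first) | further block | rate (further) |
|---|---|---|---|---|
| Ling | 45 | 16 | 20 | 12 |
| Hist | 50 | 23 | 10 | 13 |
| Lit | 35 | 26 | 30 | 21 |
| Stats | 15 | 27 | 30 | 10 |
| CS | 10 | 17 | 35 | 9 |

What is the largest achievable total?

Rank every tier by rate: Stats/tier1 27 > Lit/tier1 26 > Hist/tier1 23 > Lit/tier2 21 > CS/tier1 17 > Ling/tier1 16 > Hist/tier2 13 > Ling/tier2 12 > Stats/tier2 10 > CS/tier2 9.
Fill Stats tier1 block (15 at 27) → 90 left.
Lit/tier1 (26): +35 → 55 left.
Hist tier1 at 23: fill all 50 → 5 left.
5 remain; put them into Lit tier2 at 21.
Total = 27×15 + 26×35 + 23×50 + 21×5 = 2570.

2570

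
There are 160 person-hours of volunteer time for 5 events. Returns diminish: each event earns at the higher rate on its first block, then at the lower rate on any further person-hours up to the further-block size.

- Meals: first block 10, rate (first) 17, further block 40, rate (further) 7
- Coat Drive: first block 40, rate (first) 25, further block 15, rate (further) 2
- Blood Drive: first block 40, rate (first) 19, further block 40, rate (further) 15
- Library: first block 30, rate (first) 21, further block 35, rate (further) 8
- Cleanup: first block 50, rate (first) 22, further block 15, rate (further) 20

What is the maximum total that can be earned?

Treat each block as its own option and order by rate: Coat Drive/tier1 25 > Cleanup/tier1 22 > Library/tier1 21 > Cleanup/tier2 20 > Blood Drive/tier1 19 > Meals/tier1 17 > Blood Drive/tier2 15 > Library/tier2 8 > Meals/tier2 7 > Coat Drive/tier2 2.
Fill Coat Drive tier1 block (40 at 25) — 120 left.
Cleanup tier1 at 22: fill all 50 — 70 left.
Fill Library tier1 block (30 at 21) — 40 left.
Fill Cleanup tier2 block (15 at 20) — 25 left.
Blood Drive/tier1: +25 of 40 at 19; pool empty.
Total = 25×40 + 22×50 + 21×30 + 20×15 + 19×25 = 3505.

3505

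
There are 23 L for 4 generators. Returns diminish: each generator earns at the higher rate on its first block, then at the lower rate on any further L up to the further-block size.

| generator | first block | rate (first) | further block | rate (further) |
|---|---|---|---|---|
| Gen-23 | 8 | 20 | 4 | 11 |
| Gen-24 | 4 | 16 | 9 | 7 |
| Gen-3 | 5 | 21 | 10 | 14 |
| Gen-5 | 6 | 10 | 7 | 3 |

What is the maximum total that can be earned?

Treat each block as its own option and order by rate: Gen-3/first 21 > Gen-23/first 20 > Gen-24/first 16 > Gen-3/second 14 > Gen-23/second 11 > Gen-5/first 10 > Gen-24/second 7 > Gen-5/second 3.
Gen-3/first (21): +5 — 18 left.
Gen-23/first (20): +8 — 10 left.
Gen-24 first at 16: fill all 4 — 6 left.
Gen-3/second: +6 of 10 at 14; pool empty.
Total = 21×5 + 20×8 + 16×4 + 14×6 = 413.

413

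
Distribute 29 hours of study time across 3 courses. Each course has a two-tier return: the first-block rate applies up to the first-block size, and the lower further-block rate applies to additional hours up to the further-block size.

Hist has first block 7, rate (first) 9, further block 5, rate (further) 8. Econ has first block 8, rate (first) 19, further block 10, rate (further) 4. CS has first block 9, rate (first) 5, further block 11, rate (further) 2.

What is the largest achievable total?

300

Order all 6 blocks by rate: Econ/T1 19 > Hist/T1 9 > Hist/T2 8 > CS/T1 5 > Econ/T2 4 > CS/T2 2.
Econ T1 at 19: fill all 8 — 21 left.
Hist/T1 (9): +7 — 14 left.
Hist T2 at 8: fill all 5 — 9 left.
CS T1 at 5: fill all 9 — 0 left.
Total = 19×8 + 9×7 + 8×5 + 5×9 = 300.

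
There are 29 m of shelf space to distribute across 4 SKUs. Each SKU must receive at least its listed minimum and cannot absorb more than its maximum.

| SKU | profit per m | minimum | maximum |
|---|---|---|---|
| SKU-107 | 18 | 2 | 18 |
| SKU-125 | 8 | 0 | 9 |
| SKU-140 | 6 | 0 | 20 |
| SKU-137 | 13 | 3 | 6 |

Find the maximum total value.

Meeting every minimum uses 2+0+0+3 = 5 m, leaving 24.
Highest profit per m first: SKU-107 18 > SKU-137 13 > SKU-125 8 > SKU-140 6.
SKU-107: +16 to 18 (cap) — 8 left.
Give SKU-137 3 more to hit its cap of 6 — 5 left.
SKU-125: +5 (room for 9) → 5. Pool exhausted.
Total = 18×18 + 8×5 + 13×6 = 442.

442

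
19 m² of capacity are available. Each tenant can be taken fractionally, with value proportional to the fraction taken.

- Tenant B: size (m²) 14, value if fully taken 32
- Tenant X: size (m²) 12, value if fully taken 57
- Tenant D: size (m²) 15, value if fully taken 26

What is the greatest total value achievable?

73

Rank by value-to-size ratio: Tenant X 57/12≈4.75, Tenant B 32/14≈2.29, Tenant D 26/15≈1.73.
Take all of Tenant X (12 m², value 57) → 7 m² left.
7 m² left: a 7/14 share of Tenant B gives 32×7/14 = 16.
Total value = 73.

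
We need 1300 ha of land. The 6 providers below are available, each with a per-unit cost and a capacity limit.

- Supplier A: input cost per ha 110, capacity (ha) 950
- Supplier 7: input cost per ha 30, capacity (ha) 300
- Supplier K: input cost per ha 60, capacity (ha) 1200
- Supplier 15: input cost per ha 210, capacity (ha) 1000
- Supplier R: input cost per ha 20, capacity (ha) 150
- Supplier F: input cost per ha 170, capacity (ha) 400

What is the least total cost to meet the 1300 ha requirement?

Fill from the cheapest provider first.
Take 150 from Supplier R at 20 → need 1150 more.
Supplier 7 (30): use full 300 → 850 ha to go.
Take 850 from Supplier K at 60 to finish.
Supplier A, Supplier F, Supplier 15: unused.
Cost = 150×20 + 300×30 + 850×60 = 63000.

63000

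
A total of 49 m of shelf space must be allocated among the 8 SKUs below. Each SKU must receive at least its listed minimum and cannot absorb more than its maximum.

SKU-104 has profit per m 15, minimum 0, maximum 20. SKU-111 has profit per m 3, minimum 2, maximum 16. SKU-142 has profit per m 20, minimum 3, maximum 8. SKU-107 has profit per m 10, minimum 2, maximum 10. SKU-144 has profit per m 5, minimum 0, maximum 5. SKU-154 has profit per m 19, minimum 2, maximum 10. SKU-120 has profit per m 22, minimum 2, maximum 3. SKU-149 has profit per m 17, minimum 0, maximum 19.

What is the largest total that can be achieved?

840

Meeting every minimum uses 0+2+3+2+0+2+2+0 = 11 m, leaving 38.
Order the SKUs by profit per m: SKU-120 22 > SKU-142 20 > SKU-154 19 > SKU-149 17 > SKU-104 15 > SKU-107 10 > SKU-144 5 > SKU-111 3.
Give SKU-120 1 more to hit its cap of 3 — 37 left.
SKU-142 takes 5 more to reach its cap of 8 — 32 left.
Give SKU-154 8 more to hit its cap of 10 — 24 left.
Give SKU-149 19 more to hit its cap of 19 — 5 left.
SKU-104: +5 (room for 20) → 5. Pool exhausted.
Total = 15×5 + 3×2 + 20×8 + 10×2 + 19×10 + 22×3 + 17×19 = 840.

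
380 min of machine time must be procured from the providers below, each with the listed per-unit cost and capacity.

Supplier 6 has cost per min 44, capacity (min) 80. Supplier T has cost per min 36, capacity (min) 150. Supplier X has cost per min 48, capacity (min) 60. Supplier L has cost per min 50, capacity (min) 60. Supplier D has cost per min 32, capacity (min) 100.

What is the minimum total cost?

14520

Fill from the cheapest provider first.
Supplier D at 32: take all 100 min → 280 still needed.
Supplier T at 36: take all 150 min → 130 still needed.
Take 80 from Supplier 6 at 44 → need 50 more.
Supplier X (48): take the remaining 50 → done.
Supplier L: unused.
Cost = 100×32 + 150×36 + 80×44 + 50×48 = 14520.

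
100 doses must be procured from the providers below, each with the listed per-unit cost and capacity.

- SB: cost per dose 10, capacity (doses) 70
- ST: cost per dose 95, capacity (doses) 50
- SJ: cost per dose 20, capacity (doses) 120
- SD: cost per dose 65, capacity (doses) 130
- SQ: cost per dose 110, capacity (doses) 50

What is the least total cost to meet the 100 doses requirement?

1300

Cheapest first:
SB at 10: take all 70 doses — 30 still needed.
Take 30 from SJ at 20 to finish.
SD, ST, SQ: unused.
Cost = 70×10 + 30×20 = 1300.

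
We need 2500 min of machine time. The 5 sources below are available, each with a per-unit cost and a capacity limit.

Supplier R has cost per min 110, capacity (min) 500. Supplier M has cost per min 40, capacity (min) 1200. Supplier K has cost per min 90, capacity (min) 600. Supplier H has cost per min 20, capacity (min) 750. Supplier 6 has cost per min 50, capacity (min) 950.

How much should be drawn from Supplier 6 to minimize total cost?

Cheapest first:
Take 750 from Supplier H at 20 ; need 1750 more.
Supplier M at 40: take all 1200 min ; 550 still needed.
Supplier 6 (50): take the remaining 550 ; done.
Supplier K, Supplier R: unused.

550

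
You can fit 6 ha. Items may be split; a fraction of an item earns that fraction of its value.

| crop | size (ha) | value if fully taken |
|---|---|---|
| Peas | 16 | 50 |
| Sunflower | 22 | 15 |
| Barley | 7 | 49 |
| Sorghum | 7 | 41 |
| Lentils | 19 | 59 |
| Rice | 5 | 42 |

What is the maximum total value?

Sort by value density: Rice 42/5≈8.4, Barley 49/7≈7, Sorghum 41/7≈5.86, Peas 50/16≈3.12, Lentils 59/19≈3.11, Sunflower 15/22≈0.682.
All 5 ha of Rice fit (value 42) ; 1 remain.
Only 1 ha remain; take 1/7 of Barley for value 49×1/7 = 7.
Total value = 49.

49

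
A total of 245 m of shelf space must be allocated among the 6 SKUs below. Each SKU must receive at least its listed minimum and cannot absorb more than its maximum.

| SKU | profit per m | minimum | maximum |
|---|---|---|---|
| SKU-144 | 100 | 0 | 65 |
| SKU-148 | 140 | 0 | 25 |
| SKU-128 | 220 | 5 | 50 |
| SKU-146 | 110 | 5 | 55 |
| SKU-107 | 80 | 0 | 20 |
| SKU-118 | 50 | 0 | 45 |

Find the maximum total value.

30150

Meeting every minimum uses 0+0+5+5+0+0 = 10 m, leaving 235.
Rank by profit per m: SKU-128 220 > SKU-148 140 > SKU-146 110 > SKU-144 100 > SKU-107 80 > SKU-118 50.
SKU-128: +45 to 50 (cap) ; 190 left.
SKU-148 takes 25 more to reach its cap of 25 ; 165 left.
SKU-146: +50 to 55 (cap) ; 115 left.
Give SKU-144 65 more to hit its cap of 65 ; 50 left.
Give SKU-107 20 more to hit its cap of 20 ; 30 left.
Only 30 left; SKU-118 takes them to reach 30.
Total = 100×65 + 140×25 + 220×50 + 110×55 + 80×20 + 50×30 = 30150.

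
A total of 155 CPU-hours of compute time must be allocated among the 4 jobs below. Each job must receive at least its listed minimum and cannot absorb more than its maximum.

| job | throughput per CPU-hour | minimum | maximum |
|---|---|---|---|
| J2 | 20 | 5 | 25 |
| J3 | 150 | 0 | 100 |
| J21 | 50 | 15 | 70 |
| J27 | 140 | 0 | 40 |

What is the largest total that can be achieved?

Meeting every minimum uses 5+0+15+0 = 20 CPU-hours, leaving 135.
Order the jobs by throughput per CPU-hour: J3 150 > J27 140 > J21 50 > J2 20.
J3: +100 to 100 (cap) — 35 left.
Only 35 left; J27 takes them to reach 35.
Total = 20×5 + 150×100 + 50×15 + 140×35 = 20750.

20750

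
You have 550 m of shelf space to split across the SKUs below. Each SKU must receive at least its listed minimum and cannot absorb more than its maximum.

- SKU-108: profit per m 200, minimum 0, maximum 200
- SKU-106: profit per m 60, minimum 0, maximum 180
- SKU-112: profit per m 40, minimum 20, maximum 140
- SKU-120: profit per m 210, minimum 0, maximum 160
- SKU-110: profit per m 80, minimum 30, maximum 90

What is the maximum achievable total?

Meeting every minimum uses 0+0+20+0+30 = 50 m, leaving 500.
Order the SKUs by profit per m: SKU-120 210 > SKU-108 200 > SKU-110 80 > SKU-106 60 > SKU-112 40.
Give SKU-120 160 more to hit its cap of 160 — 340 left.
Give SKU-108 200 more to hit its cap of 200 — 140 left.
SKU-110: +60 to 90 (cap) — 80 left.
Only 80 left; SKU-106 takes them to reach 80.
Total = 200×200 + 60×80 + 40×20 + 210×160 + 80×90 = 86400.

86400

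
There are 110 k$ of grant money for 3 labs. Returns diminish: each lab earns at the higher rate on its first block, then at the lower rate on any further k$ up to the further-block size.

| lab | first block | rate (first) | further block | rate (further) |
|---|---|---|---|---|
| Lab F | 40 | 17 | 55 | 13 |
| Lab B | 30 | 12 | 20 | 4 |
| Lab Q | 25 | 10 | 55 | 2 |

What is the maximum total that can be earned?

1575

Rank every tier by rate: Lab F/T1 17 > Lab F/T2 13 > Lab B/T1 12 > Lab Q/T1 10 > Lab B/T2 4 > Lab Q/T2 2.
Lab F T1 at 17: fill all 40 — 70 left.
Fill Lab F T2 block (55 at 13) — 15 left.
Lab B/T1: +15 of 30 at 12; pool empty.
Total = 17×40 + 13×55 + 12×15 = 1575.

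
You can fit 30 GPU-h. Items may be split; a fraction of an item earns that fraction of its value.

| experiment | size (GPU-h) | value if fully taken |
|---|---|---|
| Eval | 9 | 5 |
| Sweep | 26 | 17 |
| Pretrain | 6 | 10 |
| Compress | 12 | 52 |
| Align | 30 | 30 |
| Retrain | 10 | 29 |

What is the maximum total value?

Best value per unit of size first: Compress 52/12≈4.33, Retrain 29/10≈2.9, Pretrain 10/6≈1.67, Align 30/30≈1, Sweep 17/26≈0.654, Eval 5/9≈0.556.
Take all of Compress (12 GPU-h, value 52) ; 18 GPU-h left.
Take all of Retrain (10 GPU-h, value 29) ; 8 GPU-h left.
Pretrain: take in full, 6 GPU-h for value 10 ; 2 left.
2 GPU-h left: a 2/30 share of Align gives 30×2/30 = 2.
Total value = 93.

93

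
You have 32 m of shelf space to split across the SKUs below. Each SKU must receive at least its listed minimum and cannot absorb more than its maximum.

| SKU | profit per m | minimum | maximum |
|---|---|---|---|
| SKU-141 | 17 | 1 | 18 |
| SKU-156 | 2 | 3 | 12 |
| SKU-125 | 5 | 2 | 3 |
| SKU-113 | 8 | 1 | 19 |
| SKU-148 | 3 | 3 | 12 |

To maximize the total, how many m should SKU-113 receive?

Meeting every minimum uses 1+3+2+1+3 = 10 m, leaving 22.
Order the SKUs by profit per m: SKU-141 17 > SKU-113 8 > SKU-125 5 > SKU-148 3 > SKU-156 2.
SKU-141 takes 17 more to reach its cap of 18 ; 5 left.
Only 5 left; SKU-113 takes them to reach 6.

6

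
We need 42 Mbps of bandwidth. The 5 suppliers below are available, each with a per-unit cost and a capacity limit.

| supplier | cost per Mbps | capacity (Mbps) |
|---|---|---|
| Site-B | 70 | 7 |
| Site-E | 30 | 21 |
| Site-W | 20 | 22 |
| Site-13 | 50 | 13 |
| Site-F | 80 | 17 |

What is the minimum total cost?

1040

Cheapest first:
Site-W (20): use full 22 — 20 Mbps to go.
Site-E (30): take the remaining 20 — done.
Site-13, Site-B, Site-F: unused.
Cost = 22×20 + 20×30 = 1040.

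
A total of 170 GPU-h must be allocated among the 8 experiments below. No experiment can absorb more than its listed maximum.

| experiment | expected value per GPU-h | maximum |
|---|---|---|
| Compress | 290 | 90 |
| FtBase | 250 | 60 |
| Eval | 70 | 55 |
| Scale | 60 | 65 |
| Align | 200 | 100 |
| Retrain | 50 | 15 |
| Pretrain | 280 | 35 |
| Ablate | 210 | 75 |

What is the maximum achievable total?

47150

Order the experiments by expected value per GPU-h: Compress 290 > Pretrain 280 > FtBase 250 > Ablate 210 > Align 200 > Eval 70 > Scale 60 > Retrain 50.
Compress: +90 to 90 (cap) → 80 left.
Pretrain takes 35 to reach its cap of 35 → 45 left.
FtBase has room for 60 but only 45 remain, so it gets 45.
Total = 290×90 + 250×45 + 280×35 = 47150.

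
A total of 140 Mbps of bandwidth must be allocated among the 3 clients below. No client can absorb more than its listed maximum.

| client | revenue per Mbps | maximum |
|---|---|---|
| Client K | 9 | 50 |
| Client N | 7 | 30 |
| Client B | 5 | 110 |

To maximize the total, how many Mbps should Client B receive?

60

Order the clients by revenue per Mbps: Client K 9 > Client N 7 > Client B 5.
Give Client K 50 to hit its cap of 50 ; 90 left.
Client N: +30 to 30 (cap) ; 60 left.
Client B has room for 110 but only 60 remain, so it gets 60.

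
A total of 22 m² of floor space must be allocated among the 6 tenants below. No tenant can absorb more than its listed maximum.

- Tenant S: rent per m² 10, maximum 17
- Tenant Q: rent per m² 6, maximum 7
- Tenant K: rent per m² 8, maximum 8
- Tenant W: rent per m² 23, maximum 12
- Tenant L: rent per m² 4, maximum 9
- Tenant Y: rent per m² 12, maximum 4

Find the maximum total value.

384

Highest rent per m² first: Tenant W 23 > Tenant Y 12 > Tenant S 10 > Tenant K 8 > Tenant Q 6 > Tenant L 4.
Give Tenant W 12 to hit its cap of 12 → 10 left.
Tenant Y takes 4 to reach its cap of 4 → 6 left.
Only 6 left; Tenant S takes them to reach 6.
Total = 10×6 + 23×12 + 12×4 = 384.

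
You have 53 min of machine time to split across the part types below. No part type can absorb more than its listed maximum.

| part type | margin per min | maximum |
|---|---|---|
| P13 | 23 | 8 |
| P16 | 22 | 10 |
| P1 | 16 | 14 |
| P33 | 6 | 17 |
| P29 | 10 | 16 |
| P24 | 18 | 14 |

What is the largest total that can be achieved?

950

Order the part types by margin per min: P13 23 > P16 22 > P24 18 > P1 16 > P29 10 > P33 6.
P13: +8 to 8 (cap) ; 45 left.
P16: +10 to 10 (cap) ; 35 left.
P24: +14 to 14 (cap) ; 21 left.
P1 takes 14 to reach its cap of 14 ; 7 left.
P29: +7 (room for 16) → 7. Pool exhausted.
Total = 23×8 + 22×10 + 16×14 + 10×7 + 18×14 = 950.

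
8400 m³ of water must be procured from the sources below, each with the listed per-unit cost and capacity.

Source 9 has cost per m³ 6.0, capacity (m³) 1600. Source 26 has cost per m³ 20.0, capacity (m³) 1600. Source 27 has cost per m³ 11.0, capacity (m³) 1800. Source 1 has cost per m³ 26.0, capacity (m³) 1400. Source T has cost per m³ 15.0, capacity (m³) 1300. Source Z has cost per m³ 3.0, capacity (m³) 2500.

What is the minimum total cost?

Cheapest first:
Source Z (3.0): use full 2500 ; 5900 m³ to go.
Source 9 at 6.0: take all 1600 m³ ; 4300 still needed.
Take 1800 from Source 27 at 11.0 ; need 2500 more.
Take 1300 from Source T at 15.0 ; need 1200 more.
Source 26 at 20.0: take 1200 of its 1600 ; requirement met.
Source 1: unused.
Cost = 2500×3.0 + 1600×6.0 + 1800×11.0 + 1300×15.0 + 1200×20.0 = 80400.

80400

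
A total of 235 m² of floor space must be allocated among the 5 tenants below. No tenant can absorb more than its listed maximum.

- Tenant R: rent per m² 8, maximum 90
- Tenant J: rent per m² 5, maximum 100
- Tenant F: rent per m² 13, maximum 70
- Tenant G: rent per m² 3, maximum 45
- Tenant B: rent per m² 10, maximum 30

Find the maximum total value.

2155

Rank by rent per m²: Tenant F 13 > Tenant B 10 > Tenant R 8 > Tenant J 5 > Tenant G 3.
Tenant F takes 70 to reach its cap of 70 — 165 left.
Give Tenant B 30 to hit its cap of 30 — 135 left.
Tenant R takes 90 to reach its cap of 90 — 45 left.
Only 45 left; Tenant J takes them to reach 45.
Total = 8×90 + 5×45 + 13×70 + 10×30 = 2155.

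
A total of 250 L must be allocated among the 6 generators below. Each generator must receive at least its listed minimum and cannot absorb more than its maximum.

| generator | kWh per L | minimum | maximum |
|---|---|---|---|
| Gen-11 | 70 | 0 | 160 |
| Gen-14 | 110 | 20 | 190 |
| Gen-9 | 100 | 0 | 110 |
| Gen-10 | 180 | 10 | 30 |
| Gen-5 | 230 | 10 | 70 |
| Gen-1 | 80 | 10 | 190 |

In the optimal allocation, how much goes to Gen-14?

Meeting every minimum uses 0+20+0+10+10+10 = 50 L, leaving 200.
Highest kWh per L first: Gen-5 230 > Gen-10 180 > Gen-14 110 > Gen-9 100 > Gen-1 80 > Gen-11 70.
Gen-5: +60 to 70 (cap) → 140 left.
Gen-10: +20 to 30 (cap) → 120 left.
Gen-14: +120 (room for 170) → 140. Pool exhausted.

140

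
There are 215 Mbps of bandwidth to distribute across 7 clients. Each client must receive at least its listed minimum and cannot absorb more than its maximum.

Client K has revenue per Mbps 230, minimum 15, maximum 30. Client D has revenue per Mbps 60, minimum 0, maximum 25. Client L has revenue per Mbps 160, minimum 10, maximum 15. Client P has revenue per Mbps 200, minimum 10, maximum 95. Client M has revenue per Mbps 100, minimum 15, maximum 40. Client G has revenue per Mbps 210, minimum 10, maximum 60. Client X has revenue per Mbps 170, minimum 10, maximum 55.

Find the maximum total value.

42300

Meeting every minimum uses 15+0+10+10+15+10+10 = 70 Mbps, leaving 145.
Rank by revenue per Mbps: Client K 230 > Client G 210 > Client P 200 > Client X 170 > Client L 160 > Client M 100 > Client D 60.
Client K: +15 to 30 (cap) ; 130 left.
Client G: +50 to 60 (cap) ; 80 left.
Client P has room for 85 more but only 80 remain, so it gets 90.
Total = 230×30 + 160×10 + 200×90 + 100×15 + 210×60 + 170×10 = 42300.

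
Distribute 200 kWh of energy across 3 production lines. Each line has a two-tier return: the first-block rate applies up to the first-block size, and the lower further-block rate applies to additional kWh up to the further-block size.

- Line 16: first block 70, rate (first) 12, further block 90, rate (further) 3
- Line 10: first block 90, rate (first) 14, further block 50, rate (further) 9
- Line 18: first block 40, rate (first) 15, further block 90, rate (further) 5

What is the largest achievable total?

2700

Treat each block as its own option and order by rate: Line 18/first 15 > Line 10/first 14 > Line 16/first 12 > Line 10/second 9 > Line 18/second 5 > Line 16/second 3.
Fill Line 18 first block (40 at 15) → 160 left.
Line 10/first (14): +90 → 70 left.
Line 16 first at 12: fill all 70 → 0 left.
Total = 15×40 + 14×90 + 12×70 = 2700.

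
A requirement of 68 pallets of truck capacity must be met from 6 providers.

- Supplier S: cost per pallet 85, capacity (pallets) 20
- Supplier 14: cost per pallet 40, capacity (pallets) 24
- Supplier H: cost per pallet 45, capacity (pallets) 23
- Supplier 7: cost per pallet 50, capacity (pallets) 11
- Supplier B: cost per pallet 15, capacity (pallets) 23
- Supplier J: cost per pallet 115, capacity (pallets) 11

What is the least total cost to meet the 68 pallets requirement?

Cheapest first:
Supplier B at 15: take all 23 pallets ; 45 still needed.
Supplier 14 at 40: take all 24 pallets ; 21 still needed.
Supplier H at 45: take 21 of its 23 ; requirement met.
Supplier 7, Supplier S, Supplier J: unused.
Cost = 23×15 + 24×40 + 21×45 = 2250.

2250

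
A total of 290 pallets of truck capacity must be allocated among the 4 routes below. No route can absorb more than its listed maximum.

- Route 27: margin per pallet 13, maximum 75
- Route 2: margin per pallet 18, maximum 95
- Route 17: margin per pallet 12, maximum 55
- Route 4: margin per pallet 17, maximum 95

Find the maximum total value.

Highest margin per pallet first: Route 2 18 > Route 4 17 > Route 27 13 > Route 17 12.
Route 2 takes 95 to reach its cap of 95 → 195 left.
Give Route 4 95 to hit its cap of 95 → 100 left.
Route 27 takes 75 to reach its cap of 75 → 25 left.
Only 25 left; Route 17 takes them to reach 25.
Total = 13×75 + 18×95 + 12×25 + 17×95 = 4600.

4600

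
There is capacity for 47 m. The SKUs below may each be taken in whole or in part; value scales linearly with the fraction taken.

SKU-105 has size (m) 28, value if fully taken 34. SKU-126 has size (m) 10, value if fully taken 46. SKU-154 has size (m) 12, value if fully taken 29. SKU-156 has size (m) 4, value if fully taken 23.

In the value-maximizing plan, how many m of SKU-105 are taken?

Sort by value density: SKU-156 23/4≈5.75, SKU-126 46/10≈4.6, SKU-154 29/12≈2.42, SKU-105 34/28≈1.21.
Take all of SKU-156 (4 m, value 23) → 43 m left.
SKU-126: take in full, 10 m for value 46 → 33 left.
SKU-154: take in full, 12 m for value 29 → 21 left.
Fill the last 21 m with part of SKU-105: 21/28 of it earns 25.5.

21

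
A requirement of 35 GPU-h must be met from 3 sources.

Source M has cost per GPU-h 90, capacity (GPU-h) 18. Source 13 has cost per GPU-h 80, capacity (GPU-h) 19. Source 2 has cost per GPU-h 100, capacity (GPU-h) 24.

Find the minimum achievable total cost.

2960

Use sources in increasing cost order.
Source 13 at 80: take all 19 GPU-h ; 16 still needed.
Take 16 from Source M at 90 to finish.
Source 2: unused.
Cost = 19×80 + 16×90 = 2960.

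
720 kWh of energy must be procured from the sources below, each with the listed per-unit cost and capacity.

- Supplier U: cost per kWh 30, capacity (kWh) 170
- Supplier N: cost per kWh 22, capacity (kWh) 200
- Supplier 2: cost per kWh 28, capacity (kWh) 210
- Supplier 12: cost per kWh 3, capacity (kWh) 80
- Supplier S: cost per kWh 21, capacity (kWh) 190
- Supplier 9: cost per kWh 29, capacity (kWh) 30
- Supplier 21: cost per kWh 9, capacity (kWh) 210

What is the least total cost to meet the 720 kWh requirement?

Fill from the cheapest source first.
Supplier 12 (3): use full 80 — 640 kWh to go.
Supplier 21 at 9: take all 210 kWh — 430 still needed.
Supplier S (21): use full 190 — 240 kWh to go.
Take 200 from Supplier N at 22 — need 40 more.
Take 40 from Supplier 2 at 28 to finish.
Supplier 9, Supplier U: unused.
Cost = 80×3 + 210×9 + 190×21 + 200×22 + 40×28 = 11640.

11640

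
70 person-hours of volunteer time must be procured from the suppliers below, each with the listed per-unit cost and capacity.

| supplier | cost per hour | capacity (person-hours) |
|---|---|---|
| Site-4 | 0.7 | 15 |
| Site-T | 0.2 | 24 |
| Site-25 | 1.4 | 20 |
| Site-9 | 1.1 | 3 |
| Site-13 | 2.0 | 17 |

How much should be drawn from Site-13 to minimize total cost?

8

Fill from the cheapest supplier first.
Site-T at 0.2: take all 24 person-hours → 46 still needed.
Site-4 at 0.7: take all 15 person-hours → 31 still needed.
Site-9 at 1.1: take all 3 person-hours → 28 still needed.
Take 20 from Site-25 at 1.4 → need 8 more.
Take 8 from Site-13 at 2.0 to finish.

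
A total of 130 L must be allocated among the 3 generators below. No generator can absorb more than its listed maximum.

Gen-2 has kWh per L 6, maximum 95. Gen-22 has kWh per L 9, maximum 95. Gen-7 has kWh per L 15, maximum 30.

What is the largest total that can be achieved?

1335

Order the generators by kWh per L: Gen-7 15 > Gen-22 9 > Gen-2 6.
Gen-7: +30 to 30 (cap) → 100 left.
Gen-22 takes 95 to reach its cap of 95 → 5 left.
Gen-2 has room for 95 but only 5 remain, so it gets 5.
Total = 6×5 + 9×95 + 15×30 = 1335.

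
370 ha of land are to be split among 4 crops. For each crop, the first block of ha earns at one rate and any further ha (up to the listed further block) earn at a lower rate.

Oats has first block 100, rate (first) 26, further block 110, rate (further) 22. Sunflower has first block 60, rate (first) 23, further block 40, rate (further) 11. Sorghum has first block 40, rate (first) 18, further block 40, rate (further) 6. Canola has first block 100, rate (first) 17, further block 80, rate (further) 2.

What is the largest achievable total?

8140

Order all 8 blocks by rate: Oats/T1 26 > Sunflower/T1 23 > Oats/T2 22 > Sorghum/T1 18 > Canola/T1 17 > Sunflower/T2 11 > Sorghum/T2 6 > Canola/T2 2.
Oats/T1 (26): +100 — 270 left.
Fill Sunflower T1 block (60 at 23) — 210 left.
Oats/T2 (22): +110 — 100 left.
Fill Sorghum T1 block (40 at 18) — 60 left.
60 remain; put them into Canola T1 at 17.
Total = 26×100 + 23×60 + 22×110 + 18×40 + 17×60 = 8140.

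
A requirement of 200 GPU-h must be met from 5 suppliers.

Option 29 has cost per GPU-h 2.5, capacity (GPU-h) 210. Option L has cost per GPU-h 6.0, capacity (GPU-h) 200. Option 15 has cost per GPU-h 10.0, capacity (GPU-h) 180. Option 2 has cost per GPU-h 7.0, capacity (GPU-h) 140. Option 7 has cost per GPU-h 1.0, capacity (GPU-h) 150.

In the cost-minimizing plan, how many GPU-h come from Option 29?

50

Cheapest first:
Take 150 from Option 7 at 1.0 — need 50 more.
Option 29 at 2.5: take 50 of its 210 — requirement met.
Option L, Option 2, Option 15: unused.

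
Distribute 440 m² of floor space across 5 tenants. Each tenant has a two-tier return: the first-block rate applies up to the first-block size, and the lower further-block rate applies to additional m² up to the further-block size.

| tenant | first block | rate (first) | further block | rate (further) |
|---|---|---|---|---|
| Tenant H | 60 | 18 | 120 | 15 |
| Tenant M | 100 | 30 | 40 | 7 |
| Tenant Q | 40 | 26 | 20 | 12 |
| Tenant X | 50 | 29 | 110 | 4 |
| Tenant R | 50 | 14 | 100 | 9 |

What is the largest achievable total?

9310

Treat each block as its own option and order by rate: Tenant M/first 30 > Tenant X/first 29 > Tenant Q/first 26 > Tenant H/first 18 > Tenant H/second 15 > Tenant R/first 14 > Tenant Q/second 12 > Tenant R/second 9 > Tenant M/second 7 > Tenant X/second 4.
Tenant M/first (30): +100 ; 340 left.
Fill Tenant X first block (50 at 29) ; 290 left.
Tenant Q first at 26: fill all 40 ; 250 left.
Tenant H first at 18: fill all 60 ; 190 left.
Tenant H second at 15: fill all 120 ; 70 left.
Tenant R/first (14): +50 ; 20 left.
Tenant Q/second (12): +20 ; 0 left.
Total = 30×100 + 29×50 + 26×40 + 18×60 + 15×120 + 14×50 + 12×20 = 9310.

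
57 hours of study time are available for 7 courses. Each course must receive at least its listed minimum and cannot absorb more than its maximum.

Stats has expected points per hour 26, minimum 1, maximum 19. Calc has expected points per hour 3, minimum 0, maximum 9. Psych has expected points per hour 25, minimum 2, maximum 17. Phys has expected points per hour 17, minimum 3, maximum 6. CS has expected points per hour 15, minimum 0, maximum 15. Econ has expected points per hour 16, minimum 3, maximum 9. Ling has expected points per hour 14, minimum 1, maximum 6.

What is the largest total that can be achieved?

1254

Meeting every minimum uses 1+0+2+3+0+3+1 = 10 hours, leaving 47.
Highest expected points per hour first: Stats 26 > Psych 25 > Phys 17 > Econ 16 > CS 15 > Ling 14 > Calc 3.
Give Stats 18 more to hit its cap of 19 → 29 left.
Give Psych 15 more to hit its cap of 17 → 14 left.
Give Phys 3 more to hit its cap of 6 → 11 left.
Econ: +6 to 9 (cap) → 5 left.
Only 5 left; CS takes them to reach 5.
Total = 26×19 + 25×17 + 17×6 + 15×5 + 16×9 + 14×1 = 1254.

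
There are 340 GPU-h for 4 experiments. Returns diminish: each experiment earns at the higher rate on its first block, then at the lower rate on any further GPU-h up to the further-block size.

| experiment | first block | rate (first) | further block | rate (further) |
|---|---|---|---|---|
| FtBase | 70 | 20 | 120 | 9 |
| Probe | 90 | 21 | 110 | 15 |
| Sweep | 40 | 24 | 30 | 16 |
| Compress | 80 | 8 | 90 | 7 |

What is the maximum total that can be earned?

Treat each block as its own option and order by rate: Sweep/first 24 > Probe/first 21 > FtBase/first 20 > Sweep/second 16 > Probe/second 15 > FtBase/second 9 > Compress/first 8 > Compress/second 7.
Fill Sweep first block (40 at 24) ; 300 left.
Fill Probe first block (90 at 21) ; 210 left.
Fill FtBase first block (70 at 20) ; 140 left.
Fill Sweep second block (30 at 16) ; 110 left.
Probe second at 15: fill all 110 ; 0 left.
Total = 24×40 + 21×90 + 20×70 + 16×30 + 15×110 = 6380.

6380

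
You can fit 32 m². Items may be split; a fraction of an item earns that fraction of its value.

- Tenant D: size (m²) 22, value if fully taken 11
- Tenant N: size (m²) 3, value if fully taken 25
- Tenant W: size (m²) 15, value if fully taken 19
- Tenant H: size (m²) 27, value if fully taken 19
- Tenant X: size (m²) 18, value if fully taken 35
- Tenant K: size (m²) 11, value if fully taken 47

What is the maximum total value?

Sort by value density: Tenant N 25/3≈8.33, Tenant K 47/11≈4.27, Tenant X 35/18≈1.94, Tenant W 19/15≈1.27, Tenant H 19/27≈0.704, Tenant D 11/22≈0.5.
Tenant N: take in full, 3 m² for value 25 → 29 left.
Tenant K: take in full, 11 m² for value 47 → 18 left.
All 18 m² of Tenant X fit (value 35) → 0 remain.
Total value = 107.

107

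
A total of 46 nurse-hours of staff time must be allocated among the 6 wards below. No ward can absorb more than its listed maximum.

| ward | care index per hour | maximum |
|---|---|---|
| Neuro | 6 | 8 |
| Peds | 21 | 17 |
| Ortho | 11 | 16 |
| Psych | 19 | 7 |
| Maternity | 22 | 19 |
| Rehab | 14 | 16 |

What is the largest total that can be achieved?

Order the wards by care index per hour: Maternity 22 > Peds 21 > Psych 19 > Rehab 14 > Ortho 11 > Neuro 6.
Maternity takes 19 to reach its cap of 19 → 27 left.
Peds takes 17 to reach its cap of 17 → 10 left.
Give Psych 7 to hit its cap of 7 → 3 left.
Rehab: +3 (room for 16) → 3. Pool exhausted.
Total = 21×17 + 19×7 + 22×19 + 14×3 = 950.

950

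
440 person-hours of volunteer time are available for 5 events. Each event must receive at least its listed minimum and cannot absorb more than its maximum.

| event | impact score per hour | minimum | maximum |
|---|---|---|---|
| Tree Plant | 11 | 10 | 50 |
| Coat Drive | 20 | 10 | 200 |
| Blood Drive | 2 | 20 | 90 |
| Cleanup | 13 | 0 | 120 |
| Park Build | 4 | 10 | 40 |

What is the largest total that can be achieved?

Meeting every minimum uses 10+10+20+0+10 = 50 person-hours, leaving 390.
Order the events by impact score per hour: Coat Drive 20 > Cleanup 13 > Tree Plant 11 > Park Build 4 > Blood Drive 2.
Coat Drive takes 190 more to reach its cap of 200 ; 200 left.
Cleanup takes 120 more to reach its cap of 120 ; 80 left.
Tree Plant takes 40 more to reach its cap of 50 ; 40 left.
Park Build: +30 to 40 (cap) ; 10 left.
Blood Drive has room for 70 more but only 10 remain, so it gets 30.
Total = 11×50 + 20×200 + 2×30 + 13×120 + 4×40 = 6330.

6330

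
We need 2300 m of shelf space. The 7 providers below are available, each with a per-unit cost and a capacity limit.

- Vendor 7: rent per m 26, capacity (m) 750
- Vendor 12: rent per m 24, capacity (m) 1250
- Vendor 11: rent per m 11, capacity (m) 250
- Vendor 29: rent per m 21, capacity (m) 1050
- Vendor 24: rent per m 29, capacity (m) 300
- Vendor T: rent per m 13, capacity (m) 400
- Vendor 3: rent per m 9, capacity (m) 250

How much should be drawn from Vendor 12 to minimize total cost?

350

Use providers in increasing cost order.
Take 250 from Vendor 3 at 9 ; need 2050 more.
Vendor 11 (11): use full 250 ; 1800 m to go.
Vendor T (13): use full 400 ; 1400 m to go.
Take 1050 from Vendor 29 at 21 ; need 350 more.
Vendor 12 at 24: take 350 of its 1250 ; requirement met.
Vendor 7, Vendor 24: unused.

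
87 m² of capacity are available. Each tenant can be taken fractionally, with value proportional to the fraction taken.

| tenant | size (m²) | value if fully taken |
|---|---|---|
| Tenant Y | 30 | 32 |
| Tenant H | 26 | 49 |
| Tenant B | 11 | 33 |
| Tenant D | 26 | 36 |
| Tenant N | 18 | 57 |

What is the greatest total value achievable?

181.4

Sort by value density: Tenant N 57/18≈3.17, Tenant B 33/11≈3, Tenant H 49/26≈1.88, Tenant D 36/26≈1.38, Tenant Y 32/30≈1.07.
All 18 m² of Tenant N fit (value 57) — 69 remain.
Tenant B: take in full, 11 m² for value 33 — 58 left.
All 26 m² of Tenant H fit (value 49) — 32 remain.
All 26 m² of Tenant D fit (value 36) — 6 remain.
Only 6 m² remain; take 6/30 of Tenant Y for value 32×6/30 = 6.4.
Total value = 181.4.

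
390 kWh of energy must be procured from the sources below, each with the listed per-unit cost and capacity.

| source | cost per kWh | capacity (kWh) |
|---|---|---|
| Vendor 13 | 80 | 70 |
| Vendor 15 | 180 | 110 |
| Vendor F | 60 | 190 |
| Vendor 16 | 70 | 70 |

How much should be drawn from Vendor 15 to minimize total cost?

60

Cheapest first:
Vendor F at 60: take all 190 kWh — 200 still needed.
Vendor 16 at 70: take all 70 kWh — 130 still needed.
Take 70 from Vendor 13 at 80 — need 60 more.
Vendor 15 at 180: take 60 of its 110 — requirement met.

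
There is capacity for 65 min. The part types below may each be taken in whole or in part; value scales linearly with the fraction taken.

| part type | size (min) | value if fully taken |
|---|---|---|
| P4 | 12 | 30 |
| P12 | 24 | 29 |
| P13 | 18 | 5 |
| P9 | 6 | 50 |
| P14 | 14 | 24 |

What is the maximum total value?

135.5

Best value per unit of size first: P9 50/6≈8.33, P4 30/12≈2.5, P14 24/14≈1.71, P12 29/24≈1.21, P13 5/18≈0.278.
All 6 min of P9 fit (value 50) → 59 remain.
Take all of P4 (12 min, value 30) → 47 min left.
P14: take in full, 14 min for value 24 → 33 left.
All 24 min of P12 fit (value 29) → 9 remain.
Fill the last 9 min with part of P13: 9/18 of it earns 2.5.
Total value = 135.5.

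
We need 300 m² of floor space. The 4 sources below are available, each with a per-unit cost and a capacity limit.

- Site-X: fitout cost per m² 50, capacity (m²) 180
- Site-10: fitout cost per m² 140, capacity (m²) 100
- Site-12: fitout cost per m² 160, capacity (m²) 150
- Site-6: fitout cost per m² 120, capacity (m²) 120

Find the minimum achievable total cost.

Use sources in increasing cost order.
Take 180 from Site-X at 50 ; need 120 more.
Site-6 at 120: take all 120 m² ; 0 still needed.
Site-10, Site-12: unused.
Cost = 180×50 + 120×120 = 23400.

23400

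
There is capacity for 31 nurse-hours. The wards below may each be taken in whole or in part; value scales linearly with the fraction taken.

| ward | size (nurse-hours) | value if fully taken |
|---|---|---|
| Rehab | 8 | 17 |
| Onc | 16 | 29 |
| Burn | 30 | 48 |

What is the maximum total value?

Rank by value-to-size ratio: Rehab 17/8≈2.12, Onc 29/16≈1.81, Burn 48/30≈1.6.
Take all of Rehab (8 nurse-hours, value 17) ; 23 nurse-hours left.
Onc: take in full, 16 nurse-hours for value 29 ; 7 left.
Fill the last 7 nurse-hours with part of Burn: 7/30 of it earns 11.2.
Total value = 57.2.

57.2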